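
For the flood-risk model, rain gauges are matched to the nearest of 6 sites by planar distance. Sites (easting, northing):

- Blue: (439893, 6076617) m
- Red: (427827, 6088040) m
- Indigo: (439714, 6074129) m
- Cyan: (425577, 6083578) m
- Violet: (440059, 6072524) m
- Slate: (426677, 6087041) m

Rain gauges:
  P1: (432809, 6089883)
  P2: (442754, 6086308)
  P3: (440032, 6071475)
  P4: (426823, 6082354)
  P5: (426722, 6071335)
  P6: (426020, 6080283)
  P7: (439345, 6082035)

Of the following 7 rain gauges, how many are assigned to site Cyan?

3

P1 → Red
P2 → Blue
P3 → Violet
P4 → Cyan
P5 → Cyan
P6 → Cyan
P7 → Blue
3 of the 7 go to Cyan.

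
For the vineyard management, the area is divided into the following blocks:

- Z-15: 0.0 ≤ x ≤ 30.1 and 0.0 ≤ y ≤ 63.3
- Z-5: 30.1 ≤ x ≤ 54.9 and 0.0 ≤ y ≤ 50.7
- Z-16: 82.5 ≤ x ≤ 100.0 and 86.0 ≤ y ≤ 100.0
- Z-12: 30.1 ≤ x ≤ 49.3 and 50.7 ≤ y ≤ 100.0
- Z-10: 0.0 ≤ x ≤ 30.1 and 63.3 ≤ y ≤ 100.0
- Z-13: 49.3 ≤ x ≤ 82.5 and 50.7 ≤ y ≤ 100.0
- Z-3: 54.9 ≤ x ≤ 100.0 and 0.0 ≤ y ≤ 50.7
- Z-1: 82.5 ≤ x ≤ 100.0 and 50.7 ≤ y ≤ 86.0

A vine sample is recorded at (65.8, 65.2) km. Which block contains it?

The point has x = 65.8 and y = 65.2.
Only Z-13 satisfies 49.3 ≤ x ≤ 82.5 and 50.7 ≤ y ≤ 100.0.

Z-13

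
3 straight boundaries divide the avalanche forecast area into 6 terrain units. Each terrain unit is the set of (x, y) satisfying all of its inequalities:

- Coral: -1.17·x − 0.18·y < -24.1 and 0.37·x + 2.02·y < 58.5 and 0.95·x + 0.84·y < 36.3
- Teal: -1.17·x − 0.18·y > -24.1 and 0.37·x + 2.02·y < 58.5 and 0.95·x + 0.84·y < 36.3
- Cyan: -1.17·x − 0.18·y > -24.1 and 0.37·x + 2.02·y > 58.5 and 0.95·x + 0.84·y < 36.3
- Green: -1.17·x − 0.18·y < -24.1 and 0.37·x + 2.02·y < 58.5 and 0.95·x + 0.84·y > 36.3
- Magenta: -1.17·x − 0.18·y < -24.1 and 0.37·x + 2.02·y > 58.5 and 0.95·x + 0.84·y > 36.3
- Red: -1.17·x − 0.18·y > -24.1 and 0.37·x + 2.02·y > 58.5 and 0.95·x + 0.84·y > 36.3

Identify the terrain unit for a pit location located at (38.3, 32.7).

-1.17·38.3 − 0.18·32.7 = -50.697, which is < -24.1
0.37·38.3 + 2.02·32.7 = 80.225, which is > 58.5
0.95·38.3 + 0.84·32.7 = 63.853, which is > 36.3
This sign pattern matches Magenta.

Magenta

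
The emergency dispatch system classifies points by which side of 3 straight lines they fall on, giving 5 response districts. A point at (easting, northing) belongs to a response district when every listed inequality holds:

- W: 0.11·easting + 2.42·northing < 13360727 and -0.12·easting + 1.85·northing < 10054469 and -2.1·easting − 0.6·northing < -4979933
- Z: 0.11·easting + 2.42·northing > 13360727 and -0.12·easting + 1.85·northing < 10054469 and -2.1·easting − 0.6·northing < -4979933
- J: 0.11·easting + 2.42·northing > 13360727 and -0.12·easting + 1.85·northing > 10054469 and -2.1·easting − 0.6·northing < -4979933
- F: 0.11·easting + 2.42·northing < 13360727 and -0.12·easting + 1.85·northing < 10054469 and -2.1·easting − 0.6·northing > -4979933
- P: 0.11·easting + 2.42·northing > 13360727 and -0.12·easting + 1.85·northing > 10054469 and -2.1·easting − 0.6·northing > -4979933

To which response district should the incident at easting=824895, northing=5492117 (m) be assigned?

0.11·824895 + 2.42·5492117 = 13381661.590, which is > 13360727
-0.12·824895 + 1.85·5492117 = 10061429.050, which is > 10054469
-2.1·824895 − 0.6·5492117 = -5027549.700, which is < -4979933
This sign pattern matches J.

J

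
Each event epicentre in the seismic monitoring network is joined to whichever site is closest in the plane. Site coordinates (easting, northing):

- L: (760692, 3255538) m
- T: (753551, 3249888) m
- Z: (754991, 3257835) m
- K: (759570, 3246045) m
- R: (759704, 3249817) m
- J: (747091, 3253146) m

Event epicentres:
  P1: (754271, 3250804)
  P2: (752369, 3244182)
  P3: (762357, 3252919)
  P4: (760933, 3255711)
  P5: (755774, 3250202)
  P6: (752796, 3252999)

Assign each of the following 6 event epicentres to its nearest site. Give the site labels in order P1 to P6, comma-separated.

P1 → T (d²=1357456.00)
P2 → T (d²=33955560.00)
P3 → L (d²=9631386.00)
P4 → L (d²=88010.00)
P5 → T (d²=5040325.00)
P6 → T (d²=10248346.00)

T, T, L, L, T, T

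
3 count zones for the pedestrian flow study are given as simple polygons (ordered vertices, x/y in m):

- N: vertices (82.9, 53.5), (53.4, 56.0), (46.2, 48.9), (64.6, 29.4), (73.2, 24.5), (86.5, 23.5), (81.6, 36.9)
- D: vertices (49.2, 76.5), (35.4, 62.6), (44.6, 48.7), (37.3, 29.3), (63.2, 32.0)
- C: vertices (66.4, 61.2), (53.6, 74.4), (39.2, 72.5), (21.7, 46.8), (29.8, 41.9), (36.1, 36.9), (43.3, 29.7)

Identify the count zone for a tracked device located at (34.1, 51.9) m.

Cast a ray rightward from (34.1, 51.9). For each polygon, the edges (by vertex number in listed order) whose endpoints lie on opposite sides of y = 51.9, where each meets that height, and whether that is right or left of the point:
N: 2–3 at x≈49.24 (right), 7–1 at x≈82.77 (right) → 2 crossings.
D: 2–3 at x≈42.48 (right), 5–1 at x≈56.94 (right) → 2 crossings.
C: 3–4 at x≈25.17 (left), 7–1 at x≈59.58 (right) → 1 crossing.
Only C has an odd count, so the point is inside C.

C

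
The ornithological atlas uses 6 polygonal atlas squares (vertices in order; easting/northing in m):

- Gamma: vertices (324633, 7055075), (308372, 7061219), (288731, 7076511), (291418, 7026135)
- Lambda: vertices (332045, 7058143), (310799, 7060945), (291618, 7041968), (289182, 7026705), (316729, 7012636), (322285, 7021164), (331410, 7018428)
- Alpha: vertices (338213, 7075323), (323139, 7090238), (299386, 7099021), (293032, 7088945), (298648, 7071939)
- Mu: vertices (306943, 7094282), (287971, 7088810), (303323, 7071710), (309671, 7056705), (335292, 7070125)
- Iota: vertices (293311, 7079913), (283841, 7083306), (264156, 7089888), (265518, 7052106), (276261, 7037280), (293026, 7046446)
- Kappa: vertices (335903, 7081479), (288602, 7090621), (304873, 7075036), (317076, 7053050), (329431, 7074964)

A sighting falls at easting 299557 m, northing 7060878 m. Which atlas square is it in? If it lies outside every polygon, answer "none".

Cast a ray rightward from (299557, 7060878). For each polygon, the edges (by vertex number in listed order) whose endpoints lie on opposite sides of northing = 7060878, where each meets that height, and whether that is right or left of the point:
Gamma: 1–2 at easting≈309274.5 (right), 3–4 at easting≈289564.8 (left) → 1 crossing.
Lambda: 1–2 at easting≈311307.0 (right), 2–3 at easting≈310731.3 (right) → 2 crossings.
Alpha: no edge straddles that height → 0 crossings.
Mu: 3–4 at easting≈307905.6 (right), 4–5 at easting≈317637.9 (right) → 2 crossings.
Iota: 3–4 at easting≈265201.8 (left), 6–1 at easting≈293148.9 (left) → 0 crossings.
Kappa: 3–4 at easting≈312731.2 (right), 4–5 at easting≈321489.4 (right) → 2 crossings.
Only Gamma has an odd count, so the point is inside Gamma.

Gamma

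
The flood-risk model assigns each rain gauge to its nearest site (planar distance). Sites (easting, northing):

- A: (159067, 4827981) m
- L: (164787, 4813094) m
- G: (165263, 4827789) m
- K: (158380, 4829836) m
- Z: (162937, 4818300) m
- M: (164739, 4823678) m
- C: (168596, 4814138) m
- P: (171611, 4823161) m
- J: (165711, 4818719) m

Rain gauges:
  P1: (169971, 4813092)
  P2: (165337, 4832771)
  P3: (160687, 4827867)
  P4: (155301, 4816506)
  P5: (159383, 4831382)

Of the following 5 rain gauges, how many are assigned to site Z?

P1 → C
P2 → G
P3 → A
P4 → Z
P5 → K
1 of the 5 goes to Z.

1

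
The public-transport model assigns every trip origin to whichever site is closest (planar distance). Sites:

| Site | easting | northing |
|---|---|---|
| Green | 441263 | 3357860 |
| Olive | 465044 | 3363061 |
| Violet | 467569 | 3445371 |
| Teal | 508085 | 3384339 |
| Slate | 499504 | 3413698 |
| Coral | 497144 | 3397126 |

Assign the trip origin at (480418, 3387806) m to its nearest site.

Squared distances to each site:
Green: 2429876941.000; Olive: 848674901.000; Violet: 3478826026.000; Teal: 777482978.000; Slate: 1034671060.000; Coral: 366621476.000.
Minimum at Coral.

Coral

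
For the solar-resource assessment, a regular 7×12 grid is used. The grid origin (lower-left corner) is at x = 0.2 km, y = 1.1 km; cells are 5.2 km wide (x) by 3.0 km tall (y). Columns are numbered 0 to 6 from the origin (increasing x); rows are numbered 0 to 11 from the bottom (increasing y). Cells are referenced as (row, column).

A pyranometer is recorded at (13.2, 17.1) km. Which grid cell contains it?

(5, 2)

Column index: ⌊(13.2 − 0.2) / 5.2⌋ = ⌊2.500⌋ = 2
Row offset from origin: ⌊(17.1 − 1.1) / 3.0⌋ = ⌊5.333⌋ = 5 → row 5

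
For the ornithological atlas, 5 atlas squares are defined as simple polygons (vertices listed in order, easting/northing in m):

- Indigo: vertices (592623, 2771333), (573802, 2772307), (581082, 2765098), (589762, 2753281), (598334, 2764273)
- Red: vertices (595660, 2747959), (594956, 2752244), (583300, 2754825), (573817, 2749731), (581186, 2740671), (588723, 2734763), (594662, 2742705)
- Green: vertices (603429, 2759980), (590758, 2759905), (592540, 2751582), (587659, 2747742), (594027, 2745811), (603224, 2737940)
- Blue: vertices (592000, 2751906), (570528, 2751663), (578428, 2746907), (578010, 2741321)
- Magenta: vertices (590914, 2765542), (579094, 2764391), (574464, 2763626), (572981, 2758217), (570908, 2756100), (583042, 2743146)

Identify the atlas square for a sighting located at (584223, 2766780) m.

Cast a ray rightward from (584223, 2766780). For each polygon, the edges (by vertex number in listed order) whose endpoints lie on opposite sides of northing = 2766780, where each meets that height, and whether that is right or left of the point:
Indigo: 2–3 at easting≈579383.4 (left), 5–1 at easting≈596306.0 (right) → 1 crossing.
Red: no edge straddles that height → 0 crossings.
Green: no edge straddles that height → 0 crossings.
Blue: no edge straddles that height → 0 crossings.
Magenta: no edge straddles that height → 0 crossings.
Only Indigo has an odd count, so the point is inside Indigo.

Indigo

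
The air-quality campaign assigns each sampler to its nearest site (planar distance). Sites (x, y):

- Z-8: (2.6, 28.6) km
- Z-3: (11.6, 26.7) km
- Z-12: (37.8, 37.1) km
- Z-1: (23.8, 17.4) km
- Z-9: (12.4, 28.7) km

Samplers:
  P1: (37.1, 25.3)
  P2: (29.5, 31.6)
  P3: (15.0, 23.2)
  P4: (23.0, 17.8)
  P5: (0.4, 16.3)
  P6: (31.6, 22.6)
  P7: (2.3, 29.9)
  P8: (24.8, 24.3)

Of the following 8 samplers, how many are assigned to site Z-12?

P1 → Z-12
P2 → Z-12
P3 → Z-3
P4 → Z-1
P5 → Z-8
P6 → Z-1
P7 → Z-8
P8 → Z-1
2 of the 8 go to Z-12.

2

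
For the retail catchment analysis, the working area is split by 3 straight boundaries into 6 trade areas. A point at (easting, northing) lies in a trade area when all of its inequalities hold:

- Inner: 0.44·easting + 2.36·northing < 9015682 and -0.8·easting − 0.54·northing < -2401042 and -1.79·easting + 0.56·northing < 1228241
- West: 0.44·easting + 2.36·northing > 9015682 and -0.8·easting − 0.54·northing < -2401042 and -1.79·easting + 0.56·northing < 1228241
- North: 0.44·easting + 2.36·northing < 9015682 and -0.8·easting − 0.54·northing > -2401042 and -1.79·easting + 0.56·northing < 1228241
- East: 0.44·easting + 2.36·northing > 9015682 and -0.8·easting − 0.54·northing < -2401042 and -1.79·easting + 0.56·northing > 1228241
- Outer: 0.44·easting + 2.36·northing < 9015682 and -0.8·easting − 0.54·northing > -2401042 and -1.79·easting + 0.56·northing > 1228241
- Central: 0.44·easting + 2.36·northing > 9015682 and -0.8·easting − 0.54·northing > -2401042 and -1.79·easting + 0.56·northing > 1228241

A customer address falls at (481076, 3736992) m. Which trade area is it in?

East

0.44·481076 + 2.36·3736992 = 9030974.560, which is > 9015682
-0.8·481076 − 0.54·3736992 = -2402836.480, which is < -2401042
-1.79·481076 + 0.56·3736992 = 1231589.480, which is > 1228241
This sign pattern matches East.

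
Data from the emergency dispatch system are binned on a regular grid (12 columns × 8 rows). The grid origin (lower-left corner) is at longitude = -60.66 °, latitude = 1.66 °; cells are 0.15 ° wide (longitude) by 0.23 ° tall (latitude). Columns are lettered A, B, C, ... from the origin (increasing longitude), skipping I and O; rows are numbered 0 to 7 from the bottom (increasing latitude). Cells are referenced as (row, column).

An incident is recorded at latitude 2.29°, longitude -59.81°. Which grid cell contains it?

Column index: ⌊(-59.81 − -60.66) / 0.15⌋ = ⌊5.667⌋ = 5 → column F
Row offset from origin: ⌊(2.29 − 1.66) / 0.23⌋ = ⌊2.739⌋ = 2 → row 2

(2, F)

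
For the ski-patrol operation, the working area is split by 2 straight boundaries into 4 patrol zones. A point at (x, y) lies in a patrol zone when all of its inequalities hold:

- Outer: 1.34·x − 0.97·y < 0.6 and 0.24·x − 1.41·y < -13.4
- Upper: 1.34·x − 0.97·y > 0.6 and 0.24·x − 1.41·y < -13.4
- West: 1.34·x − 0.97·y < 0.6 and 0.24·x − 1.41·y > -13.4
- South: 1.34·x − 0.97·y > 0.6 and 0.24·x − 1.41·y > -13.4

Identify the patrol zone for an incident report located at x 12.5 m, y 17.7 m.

Outer

1.34·12.5 − 0.97·17.7 = -0.419, which is < 0.6
0.24·12.5 − 1.41·17.7 = -21.957, which is < -13.4
This sign pattern matches Outer.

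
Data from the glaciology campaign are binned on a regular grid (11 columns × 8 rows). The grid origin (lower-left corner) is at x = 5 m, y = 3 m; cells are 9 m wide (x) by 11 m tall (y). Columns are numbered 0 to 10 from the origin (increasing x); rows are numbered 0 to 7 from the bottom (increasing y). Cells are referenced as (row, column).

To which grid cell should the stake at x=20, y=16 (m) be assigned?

(1, 1)

Column index: ⌊(20 − 5) / 9⌋ = ⌊1.667⌋ = 1
Row offset from origin: ⌊(16 − 3) / 11⌋ = ⌊1.182⌋ = 1 → row 1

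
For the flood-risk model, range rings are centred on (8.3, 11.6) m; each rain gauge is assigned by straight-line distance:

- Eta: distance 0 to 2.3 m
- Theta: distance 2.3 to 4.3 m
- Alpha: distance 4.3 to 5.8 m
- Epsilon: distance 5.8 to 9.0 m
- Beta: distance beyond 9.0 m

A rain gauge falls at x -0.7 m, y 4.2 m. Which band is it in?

Distance = √((-0.7−8.3)² + (4.2−11.6)²) = √(81.000 + 54.760) = 11.652 m.
9.0 ≤ 11.652 < ∞ → Beta.

Beta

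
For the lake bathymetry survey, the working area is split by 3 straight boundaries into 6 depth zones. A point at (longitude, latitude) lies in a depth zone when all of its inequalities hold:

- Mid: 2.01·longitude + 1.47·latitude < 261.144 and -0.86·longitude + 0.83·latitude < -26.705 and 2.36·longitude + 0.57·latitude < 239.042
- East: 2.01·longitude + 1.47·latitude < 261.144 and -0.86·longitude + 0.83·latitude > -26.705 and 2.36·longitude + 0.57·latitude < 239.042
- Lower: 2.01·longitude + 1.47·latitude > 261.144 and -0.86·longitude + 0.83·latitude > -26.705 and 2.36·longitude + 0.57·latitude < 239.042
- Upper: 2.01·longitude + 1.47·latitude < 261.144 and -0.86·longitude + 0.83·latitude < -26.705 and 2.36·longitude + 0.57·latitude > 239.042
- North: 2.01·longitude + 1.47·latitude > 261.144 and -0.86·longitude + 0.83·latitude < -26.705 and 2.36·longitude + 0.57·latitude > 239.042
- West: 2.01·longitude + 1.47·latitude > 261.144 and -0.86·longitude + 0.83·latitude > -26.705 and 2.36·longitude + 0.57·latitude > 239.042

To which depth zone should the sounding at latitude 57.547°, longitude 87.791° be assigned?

Upper

2.01·87.791 + 1.47·57.547 = 261.054, which is < 261.144
-0.86·87.791 + 0.83·57.547 = -27.736, which is < -26.705
2.36·87.791 + 0.57·57.547 = 239.989, which is > 239.042
This sign pattern matches Upper.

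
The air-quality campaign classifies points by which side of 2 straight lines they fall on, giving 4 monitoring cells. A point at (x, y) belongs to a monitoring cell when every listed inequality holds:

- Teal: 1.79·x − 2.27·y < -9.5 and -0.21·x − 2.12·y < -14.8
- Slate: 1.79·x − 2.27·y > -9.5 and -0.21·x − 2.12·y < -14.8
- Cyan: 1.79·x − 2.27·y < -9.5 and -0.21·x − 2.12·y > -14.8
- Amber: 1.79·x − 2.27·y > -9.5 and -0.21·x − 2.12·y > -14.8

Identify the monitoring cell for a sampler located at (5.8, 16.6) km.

Teal

1.79·5.8 − 2.27·16.6 = -27.300, which is < -9.5
-0.21·5.8 − 2.12·16.6 = -36.410, which is < -14.8
This sign pattern matches Teal.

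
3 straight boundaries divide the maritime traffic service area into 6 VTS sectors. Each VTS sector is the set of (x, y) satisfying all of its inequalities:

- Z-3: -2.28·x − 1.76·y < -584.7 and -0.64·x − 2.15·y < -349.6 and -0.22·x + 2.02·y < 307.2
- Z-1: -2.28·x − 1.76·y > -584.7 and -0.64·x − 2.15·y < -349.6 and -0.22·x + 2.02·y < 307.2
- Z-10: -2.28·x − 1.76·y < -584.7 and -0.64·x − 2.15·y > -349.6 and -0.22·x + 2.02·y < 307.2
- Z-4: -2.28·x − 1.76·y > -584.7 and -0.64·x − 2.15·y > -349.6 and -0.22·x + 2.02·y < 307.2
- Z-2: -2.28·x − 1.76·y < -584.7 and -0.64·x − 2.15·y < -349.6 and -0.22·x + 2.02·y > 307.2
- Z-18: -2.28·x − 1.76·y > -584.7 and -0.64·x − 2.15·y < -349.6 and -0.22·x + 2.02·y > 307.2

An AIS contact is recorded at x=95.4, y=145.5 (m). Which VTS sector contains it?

Z-1

-2.28·95.4 − 1.76·145.5 = -473.592, which is > -584.7
-0.64·95.4 − 2.15·145.5 = -373.881, which is < -349.6
-0.22·95.4 + 2.02·145.5 = 272.922, which is < 307.2
This sign pattern matches Z-1.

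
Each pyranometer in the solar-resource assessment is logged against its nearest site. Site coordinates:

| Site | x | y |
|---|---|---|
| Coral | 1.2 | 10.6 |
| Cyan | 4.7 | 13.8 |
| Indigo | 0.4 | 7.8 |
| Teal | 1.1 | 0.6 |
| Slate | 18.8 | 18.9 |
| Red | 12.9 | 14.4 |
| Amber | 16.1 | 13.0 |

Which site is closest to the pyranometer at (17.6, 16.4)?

Slate

Squared distances to each site:
Coral: 302.600; Cyan: 173.170; Indigo: 369.800; Teal: 521.890; Slate: 7.690; Red: 26.090; Amber: 13.810.
Minimum at Slate.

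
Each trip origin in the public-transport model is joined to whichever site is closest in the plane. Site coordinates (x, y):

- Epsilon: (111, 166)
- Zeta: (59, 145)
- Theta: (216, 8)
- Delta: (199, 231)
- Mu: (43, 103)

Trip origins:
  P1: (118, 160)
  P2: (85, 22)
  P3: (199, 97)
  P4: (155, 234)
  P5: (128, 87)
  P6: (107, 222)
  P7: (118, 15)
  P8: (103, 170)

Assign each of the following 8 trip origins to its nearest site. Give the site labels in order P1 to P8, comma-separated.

Epsilon, Mu, Theta, Delta, Epsilon, Epsilon, Theta, Epsilon

P1 → Epsilon (d²=85.00)
P2 → Mu (d²=8325.00)
P3 → Theta (d²=8210.00)
P4 → Delta (d²=1945.00)
P5 → Epsilon (d²=6530.00)
P6 → Epsilon (d²=3152.00)
P7 → Theta (d²=9653.00)
P8 → Epsilon (d²=80.00)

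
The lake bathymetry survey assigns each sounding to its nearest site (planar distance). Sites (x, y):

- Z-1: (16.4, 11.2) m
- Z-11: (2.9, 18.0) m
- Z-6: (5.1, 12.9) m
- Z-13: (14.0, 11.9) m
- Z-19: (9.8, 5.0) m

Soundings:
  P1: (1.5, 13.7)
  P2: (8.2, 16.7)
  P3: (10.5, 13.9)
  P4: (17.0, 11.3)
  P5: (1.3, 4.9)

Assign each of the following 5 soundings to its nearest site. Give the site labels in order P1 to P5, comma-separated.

Z-6, Z-6, Z-13, Z-1, Z-19

P1 → Z-6 (d²=13.60)
P2 → Z-6 (d²=24.05)
P3 → Z-13 (d²=16.25)
P4 → Z-1 (d²=0.37)
P5 → Z-19 (d²=72.26)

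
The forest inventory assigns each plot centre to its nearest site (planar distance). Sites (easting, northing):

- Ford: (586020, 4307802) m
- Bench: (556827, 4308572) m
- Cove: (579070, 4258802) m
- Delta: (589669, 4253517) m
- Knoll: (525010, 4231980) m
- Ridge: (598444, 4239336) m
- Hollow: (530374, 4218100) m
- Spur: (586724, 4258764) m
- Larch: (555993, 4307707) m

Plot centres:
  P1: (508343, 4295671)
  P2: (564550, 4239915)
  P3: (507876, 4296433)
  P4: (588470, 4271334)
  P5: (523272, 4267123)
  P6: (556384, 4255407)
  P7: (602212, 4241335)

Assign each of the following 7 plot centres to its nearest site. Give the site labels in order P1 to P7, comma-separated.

P1 → Larch (d²=2415387796.00)
P2 → Cove (d²=567549169.00)
P3 → Larch (d²=2442348765.00)
P4 → Spur (d²=161053416.00)
P5 → Knoll (d²=1238051093.00)
P6 → Cove (d²=526180621.00)
P7 → Ridge (d²=18193825.00)

Larch, Cove, Larch, Spur, Knoll, Cove, Ridge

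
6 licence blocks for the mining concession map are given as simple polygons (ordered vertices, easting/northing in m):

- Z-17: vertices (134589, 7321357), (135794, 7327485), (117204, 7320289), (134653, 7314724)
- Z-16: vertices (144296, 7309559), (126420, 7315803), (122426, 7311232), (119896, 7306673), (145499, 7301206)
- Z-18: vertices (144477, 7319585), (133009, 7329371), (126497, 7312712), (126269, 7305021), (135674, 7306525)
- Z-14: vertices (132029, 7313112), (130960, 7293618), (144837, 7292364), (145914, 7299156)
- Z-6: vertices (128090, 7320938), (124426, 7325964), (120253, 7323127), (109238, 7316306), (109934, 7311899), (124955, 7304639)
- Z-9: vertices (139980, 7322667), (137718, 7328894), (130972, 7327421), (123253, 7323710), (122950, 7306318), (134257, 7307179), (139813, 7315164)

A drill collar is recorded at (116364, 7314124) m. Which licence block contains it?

Cast a ray rightward from (116364, 7314124). For each polygon, the edges (by vertex number in listed order) whose endpoints lie on opposite sides of northing = 7314124, where each meets that height, and whether that is right or left of the point:
Z-17: no edge straddles that height → 0 crossings.
Z-16: 1–2 at easting≈131226.8 (right), 2–3 at easting≈124952.9 (right) → 2 crossings.
Z-18: 2–3 at easting≈127049.0 (right), 5–1 at easting≈140796.1 (right) → 2 crossings.
Z-14: no edge straddles that height → 0 crossings.
Z-6: 4–5 at easting≈109582.6 (left), 6–1 at easting≈126779.4 (right) → 1 crossing.
Z-9: 4–5 at easting≈123086.0 (right), 6–7 at easting≈139089.4 (right) → 2 crossings.
Only Z-6 has an odd count, so the point is inside Z-6.

Z-6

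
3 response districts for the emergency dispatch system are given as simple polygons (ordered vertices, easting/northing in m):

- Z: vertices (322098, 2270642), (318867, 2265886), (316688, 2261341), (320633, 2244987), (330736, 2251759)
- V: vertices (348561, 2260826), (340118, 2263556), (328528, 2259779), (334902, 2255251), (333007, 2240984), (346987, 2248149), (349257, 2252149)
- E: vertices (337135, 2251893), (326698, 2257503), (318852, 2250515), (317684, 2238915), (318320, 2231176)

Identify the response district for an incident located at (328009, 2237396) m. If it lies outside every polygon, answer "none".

none

Cast a ray rightward from (328009, 2237396). For each polygon, the edges (by vertex number in listed order) whose endpoints lie on opposite sides of northing = 2237396, where each meets that height, and whether that is right or left of the point:
Z: no edge straddles that height → 0 crossings.
V: no edge straddles that height → 0 crossings.
E: 4–5 at easting≈317808.8 (left), 5–1 at easting≈323969.0 (left) → 0 crossings.
All counts are even, so the point lies outside every listed polygon.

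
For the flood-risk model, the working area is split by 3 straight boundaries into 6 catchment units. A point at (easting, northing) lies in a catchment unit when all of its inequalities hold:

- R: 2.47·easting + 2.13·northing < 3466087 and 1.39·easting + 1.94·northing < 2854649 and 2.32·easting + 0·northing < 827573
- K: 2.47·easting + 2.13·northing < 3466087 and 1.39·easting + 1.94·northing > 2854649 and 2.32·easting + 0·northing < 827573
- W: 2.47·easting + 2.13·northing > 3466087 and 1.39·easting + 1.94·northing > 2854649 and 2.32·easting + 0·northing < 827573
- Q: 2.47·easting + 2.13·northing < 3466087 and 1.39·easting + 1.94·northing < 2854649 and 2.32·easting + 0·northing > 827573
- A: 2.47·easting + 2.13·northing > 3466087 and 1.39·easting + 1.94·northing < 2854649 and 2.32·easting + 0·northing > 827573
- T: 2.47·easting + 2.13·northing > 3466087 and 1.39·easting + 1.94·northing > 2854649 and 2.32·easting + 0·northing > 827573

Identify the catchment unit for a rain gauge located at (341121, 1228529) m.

K

2.47·341121 + 2.13·1228529 = 3459335.640, which is < 3466087
1.39·341121 + 1.94·1228529 = 2857504.450, which is > 2854649
2.32·341121 + 0·1228529 = 791400.720, which is < 827573
This sign pattern matches K.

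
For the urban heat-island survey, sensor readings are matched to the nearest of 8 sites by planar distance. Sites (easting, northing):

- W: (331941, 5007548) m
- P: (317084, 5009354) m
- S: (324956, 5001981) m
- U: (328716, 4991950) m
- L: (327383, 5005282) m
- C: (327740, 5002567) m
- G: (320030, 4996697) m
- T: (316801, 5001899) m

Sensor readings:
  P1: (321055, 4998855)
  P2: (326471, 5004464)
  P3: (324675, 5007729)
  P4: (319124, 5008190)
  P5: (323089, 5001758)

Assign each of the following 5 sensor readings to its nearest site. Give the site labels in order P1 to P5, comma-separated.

P1 → G (d²=5707589.00)
P2 → L (d²=1500868.00)
P3 → L (d²=13321073.00)
P4 → P (d²=5516496.00)
P5 → S (d²=3535418.00)

G, L, L, P, S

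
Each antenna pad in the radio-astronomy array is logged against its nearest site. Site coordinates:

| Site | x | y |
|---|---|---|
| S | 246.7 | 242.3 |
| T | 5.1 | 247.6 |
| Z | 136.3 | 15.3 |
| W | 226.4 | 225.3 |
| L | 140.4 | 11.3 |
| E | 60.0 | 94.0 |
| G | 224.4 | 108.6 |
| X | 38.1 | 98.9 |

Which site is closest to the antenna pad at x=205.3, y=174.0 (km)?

W

Squared distances to each site:
S: 6378.850; T: 45497.000; Z: 29946.690; W: 3076.900; L: 30683.300; E: 27512.090; G: 4641.970; X: 33595.850.
Minimum at W.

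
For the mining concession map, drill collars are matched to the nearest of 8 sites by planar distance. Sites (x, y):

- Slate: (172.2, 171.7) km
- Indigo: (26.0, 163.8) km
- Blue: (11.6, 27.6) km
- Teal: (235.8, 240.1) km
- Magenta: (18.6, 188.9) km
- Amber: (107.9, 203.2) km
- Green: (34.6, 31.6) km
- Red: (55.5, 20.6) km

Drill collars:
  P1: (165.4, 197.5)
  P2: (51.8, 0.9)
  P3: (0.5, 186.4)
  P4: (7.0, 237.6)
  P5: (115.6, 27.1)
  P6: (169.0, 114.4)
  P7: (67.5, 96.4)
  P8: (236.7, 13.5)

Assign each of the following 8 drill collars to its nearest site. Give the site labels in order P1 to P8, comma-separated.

P1 → Slate (d²=711.88)
P2 → Red (d²=401.78)
P3 → Magenta (d²=333.86)
P4 → Magenta (d²=2506.25)
P5 → Red (d²=3654.26)
P6 → Slate (d²=3293.53)
P7 → Green (d²=5281.45)
P8 → Slate (d²=29187.49)

Slate, Red, Magenta, Magenta, Red, Slate, Green, Slate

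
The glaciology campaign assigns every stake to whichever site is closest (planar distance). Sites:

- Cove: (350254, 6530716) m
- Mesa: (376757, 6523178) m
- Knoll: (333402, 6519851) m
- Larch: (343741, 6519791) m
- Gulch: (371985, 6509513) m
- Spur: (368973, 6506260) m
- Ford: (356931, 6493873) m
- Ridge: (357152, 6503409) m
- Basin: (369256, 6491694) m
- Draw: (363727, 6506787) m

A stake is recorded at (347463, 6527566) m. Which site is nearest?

Squared distances to each site:
Cove: 17712181.000; Mesa: 877392980.000; Knoll: 257232946.000; Larch: 74303909.000; Gulch: 927239293.000; Spur: 916625736.000; Ford: 1224861273.000; Ridge: 677437370.000; Basin: 1761735233.000; Draw: 696284537.000.
Minimum at Cove.

Cove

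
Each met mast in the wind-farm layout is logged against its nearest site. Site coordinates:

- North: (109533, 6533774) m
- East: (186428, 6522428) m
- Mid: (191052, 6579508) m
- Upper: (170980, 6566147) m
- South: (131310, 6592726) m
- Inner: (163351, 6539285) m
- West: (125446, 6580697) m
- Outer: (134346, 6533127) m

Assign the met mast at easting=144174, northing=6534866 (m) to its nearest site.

Outer

Squared distances to each site:
North: 1201191345.000; East: 1940104360.000; Mid: 4190455048.000; Upper: 1697062597.000; South: 3513262096.000; Inner: 387284890.000; West: 2451218545.000; Outer: 99613705.000.
Minimum at Outer.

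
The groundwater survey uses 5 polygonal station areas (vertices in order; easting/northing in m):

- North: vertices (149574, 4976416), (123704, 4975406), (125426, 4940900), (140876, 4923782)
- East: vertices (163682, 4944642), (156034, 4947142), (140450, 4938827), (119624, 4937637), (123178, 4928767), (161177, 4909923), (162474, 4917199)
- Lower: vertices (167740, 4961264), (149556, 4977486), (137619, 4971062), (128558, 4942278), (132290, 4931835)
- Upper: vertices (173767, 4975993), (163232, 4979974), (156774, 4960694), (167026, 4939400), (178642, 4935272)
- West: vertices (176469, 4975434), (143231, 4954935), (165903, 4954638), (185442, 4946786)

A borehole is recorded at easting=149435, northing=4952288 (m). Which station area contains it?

Cast a ray rightward from (149435, 4952288). For each polygon, the edges (by vertex number in listed order) whose endpoints lie on opposite sides of northing = 4952288, where each meets that height, and whether that is right or left of the point:
North: 2–3 at easting≈124857.7 (left), 4–1 at easting≈145586.7 (left) → 0 crossings.
East: no edge straddles that height → 0 crossings.
Lower: 3–4 at easting≈131709.1 (left), 5–1 at easting≈156927.6 (right) → 1 crossing.
Upper: 3–4 at easting≈160821.1 (right), 5–1 at easting≈176604.9 (right) → 2 crossings.
West: 3–4 at easting≈171750.8 (right), 4–1 at easting≈183718.7 (right) → 2 crossings.
Only Lower has an odd count, so the point is inside Lower.

Lower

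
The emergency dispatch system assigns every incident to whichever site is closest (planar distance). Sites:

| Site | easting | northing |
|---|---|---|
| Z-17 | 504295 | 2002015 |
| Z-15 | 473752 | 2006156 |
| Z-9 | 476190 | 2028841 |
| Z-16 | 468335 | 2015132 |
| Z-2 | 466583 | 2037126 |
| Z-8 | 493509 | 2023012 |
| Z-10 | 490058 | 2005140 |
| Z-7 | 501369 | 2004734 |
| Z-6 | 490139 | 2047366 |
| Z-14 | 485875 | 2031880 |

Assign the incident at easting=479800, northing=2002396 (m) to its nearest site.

Squared distances to each site:
Z-17: 600150186.000; Z-15: 50715904.000; Z-9: 712370125.000; Z-16: 293651921.000; Z-2: 1380861989.000; Z-8: 612956137.000; Z-10: 112756100.000; Z-7: 470688005.000; Z-6: 2129195821.000; Z-14: 906211881.000.
Minimum at Z-15.

Z-15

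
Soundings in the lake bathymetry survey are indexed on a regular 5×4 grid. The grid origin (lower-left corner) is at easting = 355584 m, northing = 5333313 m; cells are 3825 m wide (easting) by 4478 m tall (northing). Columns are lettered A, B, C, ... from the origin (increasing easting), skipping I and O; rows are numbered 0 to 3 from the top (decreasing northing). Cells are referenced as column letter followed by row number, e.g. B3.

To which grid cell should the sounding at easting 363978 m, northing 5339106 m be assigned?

Column index: ⌊(363978 − 355584) / 3825⌋ = ⌊2.195⌋ = 2 → column C
Row offset from origin: ⌊(5339106 − 5333313) / 4478⌋ = ⌊1.294⌋ = 1 → row 2 (counted from top)

C2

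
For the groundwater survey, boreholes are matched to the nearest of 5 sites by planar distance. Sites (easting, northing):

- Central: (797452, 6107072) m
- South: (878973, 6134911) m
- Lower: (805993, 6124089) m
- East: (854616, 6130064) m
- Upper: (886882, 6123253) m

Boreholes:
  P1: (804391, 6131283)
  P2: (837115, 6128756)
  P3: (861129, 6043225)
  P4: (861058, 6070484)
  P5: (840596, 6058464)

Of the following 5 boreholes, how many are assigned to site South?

0

P1 → Lower
P2 → East
P3 → Upper
P4 → Upper
P5 → Central
0 of the 5 go to South.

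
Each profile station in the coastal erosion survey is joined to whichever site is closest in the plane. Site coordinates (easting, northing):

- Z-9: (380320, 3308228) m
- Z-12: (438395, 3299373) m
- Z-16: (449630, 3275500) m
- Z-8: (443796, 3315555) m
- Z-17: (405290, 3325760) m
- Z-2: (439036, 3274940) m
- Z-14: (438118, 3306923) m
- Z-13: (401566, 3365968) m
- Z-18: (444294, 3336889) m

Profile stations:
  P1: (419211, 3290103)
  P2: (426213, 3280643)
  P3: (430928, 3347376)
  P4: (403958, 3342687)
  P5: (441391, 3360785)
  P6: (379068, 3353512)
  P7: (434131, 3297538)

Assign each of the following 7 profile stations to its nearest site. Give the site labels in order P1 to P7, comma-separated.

P1 → Z-12 (d²=453958756.00)
P2 → Z-2 (d²=196953538.00)
P3 → Z-18 (d²=288627125.00)
P4 → Z-17 (d²=288297553.00)
P5 → Z-18 (d²=579446225.00)
P6 → Z-13 (d²=661311940.00)
P7 → Z-12 (d²=21548921.00)

Z-12, Z-2, Z-18, Z-17, Z-18, Z-13, Z-12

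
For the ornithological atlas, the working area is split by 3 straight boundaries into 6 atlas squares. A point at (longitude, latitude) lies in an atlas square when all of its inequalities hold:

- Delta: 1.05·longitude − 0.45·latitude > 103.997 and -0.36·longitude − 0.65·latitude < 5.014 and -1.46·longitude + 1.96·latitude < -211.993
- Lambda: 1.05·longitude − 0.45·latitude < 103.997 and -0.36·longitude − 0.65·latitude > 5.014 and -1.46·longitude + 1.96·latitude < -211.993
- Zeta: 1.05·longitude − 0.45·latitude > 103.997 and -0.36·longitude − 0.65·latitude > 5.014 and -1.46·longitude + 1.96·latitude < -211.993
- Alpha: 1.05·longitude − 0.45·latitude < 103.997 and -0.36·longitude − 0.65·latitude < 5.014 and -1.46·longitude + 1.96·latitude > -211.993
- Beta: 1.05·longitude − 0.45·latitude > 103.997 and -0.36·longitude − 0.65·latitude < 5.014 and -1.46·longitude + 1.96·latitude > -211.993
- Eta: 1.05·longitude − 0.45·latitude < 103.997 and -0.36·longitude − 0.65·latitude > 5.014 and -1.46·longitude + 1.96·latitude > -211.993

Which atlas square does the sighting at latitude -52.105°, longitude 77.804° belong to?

Zeta

1.05·77.804 − 0.45·-52.105 = 105.141, which is > 103.997
-0.36·77.804 − 0.65·-52.105 = 5.859, which is > 5.014
-1.46·77.804 + 1.96·-52.105 = -215.720, which is < -211.993
This sign pattern matches Zeta.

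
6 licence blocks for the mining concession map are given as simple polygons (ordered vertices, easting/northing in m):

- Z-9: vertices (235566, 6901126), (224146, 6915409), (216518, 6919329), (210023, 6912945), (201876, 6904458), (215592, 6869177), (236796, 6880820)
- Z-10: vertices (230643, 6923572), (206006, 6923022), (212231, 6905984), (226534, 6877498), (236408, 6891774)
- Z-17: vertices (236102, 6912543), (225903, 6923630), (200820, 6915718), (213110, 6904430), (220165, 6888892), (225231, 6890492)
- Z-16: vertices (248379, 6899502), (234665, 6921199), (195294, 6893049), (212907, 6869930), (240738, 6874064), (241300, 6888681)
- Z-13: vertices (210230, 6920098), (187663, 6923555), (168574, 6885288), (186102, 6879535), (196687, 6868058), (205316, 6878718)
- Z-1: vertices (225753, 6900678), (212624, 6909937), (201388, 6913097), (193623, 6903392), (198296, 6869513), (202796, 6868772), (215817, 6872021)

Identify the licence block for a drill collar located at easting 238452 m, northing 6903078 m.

Z-16

Cast a ray rightward from (238452, 6903078). For each polygon, the edges (by vertex number in listed order) whose endpoints lie on opposite sides of northing = 6903078, where each meets that height, and whether that is right or left of the point:
Z-9: 1–2 at easting≈234005.3 (left), 5–6 at easting≈202412.5 (left) → 0 crossings.
Z-10: 3–4 at easting≈213690.1 (left), 5–1 at easting≈234358.6 (left) → 0 crossings.
Z-17: 4–5 at easting≈213723.9 (left), 6–1 at easting≈231435.8 (left) → 0 crossings.
Z-16: 1–2 at easting≈246118.7 (right), 2–3 at easting≈209320.7 (left) → 1 crossing.
Z-13: 2–3 at easting≈177448.3 (left), 6–1 at easting≈208208.8 (left) → 0 crossings.
Z-1: 1–2 at easting≈222349.9 (left), 4–5 at easting≈193666.3 (left) → 0 crossings.
Only Z-16 has an odd count, so the point is inside Z-16.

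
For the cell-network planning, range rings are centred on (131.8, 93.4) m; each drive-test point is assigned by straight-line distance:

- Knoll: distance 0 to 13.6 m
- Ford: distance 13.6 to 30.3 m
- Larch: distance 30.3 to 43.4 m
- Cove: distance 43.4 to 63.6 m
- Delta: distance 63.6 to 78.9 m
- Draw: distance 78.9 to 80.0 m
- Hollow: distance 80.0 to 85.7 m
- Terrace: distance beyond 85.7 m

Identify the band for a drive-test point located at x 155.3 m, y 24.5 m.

Delta

Distance = √((155.3−131.8)² + (24.5−93.4)²) = √(552.250 + 4747.210) = 72.797 m.
63.6 ≤ 72.797 < 78.9 → Delta.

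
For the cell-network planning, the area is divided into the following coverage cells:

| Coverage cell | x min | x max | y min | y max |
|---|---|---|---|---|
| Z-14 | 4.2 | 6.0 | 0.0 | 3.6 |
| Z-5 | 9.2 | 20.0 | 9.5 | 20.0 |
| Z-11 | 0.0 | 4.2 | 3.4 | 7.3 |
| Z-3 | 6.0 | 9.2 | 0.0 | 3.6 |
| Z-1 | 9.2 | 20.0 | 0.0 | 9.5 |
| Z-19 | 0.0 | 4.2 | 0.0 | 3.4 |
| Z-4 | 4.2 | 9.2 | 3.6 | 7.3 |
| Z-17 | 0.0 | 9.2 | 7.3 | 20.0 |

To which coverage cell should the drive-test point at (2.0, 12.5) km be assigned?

Z-17

The point has x = 2.0 and y = 12.5.
Only Z-17 satisfies 0.0 ≤ x ≤ 9.2 and 7.3 ≤ y ≤ 20.0.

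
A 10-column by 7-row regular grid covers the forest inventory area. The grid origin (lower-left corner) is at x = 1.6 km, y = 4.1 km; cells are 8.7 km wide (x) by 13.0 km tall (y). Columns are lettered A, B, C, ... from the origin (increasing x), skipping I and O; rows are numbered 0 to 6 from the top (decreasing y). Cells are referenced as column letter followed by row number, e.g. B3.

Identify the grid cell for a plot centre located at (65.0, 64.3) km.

Column index: ⌊(65.0 − 1.6) / 8.7⌋ = ⌊7.287⌋ = 7 → column H
Row offset from origin: ⌊(64.3 − 4.1) / 13.0⌋ = ⌊4.631⌋ = 4 → row 2 (counted from top)

H2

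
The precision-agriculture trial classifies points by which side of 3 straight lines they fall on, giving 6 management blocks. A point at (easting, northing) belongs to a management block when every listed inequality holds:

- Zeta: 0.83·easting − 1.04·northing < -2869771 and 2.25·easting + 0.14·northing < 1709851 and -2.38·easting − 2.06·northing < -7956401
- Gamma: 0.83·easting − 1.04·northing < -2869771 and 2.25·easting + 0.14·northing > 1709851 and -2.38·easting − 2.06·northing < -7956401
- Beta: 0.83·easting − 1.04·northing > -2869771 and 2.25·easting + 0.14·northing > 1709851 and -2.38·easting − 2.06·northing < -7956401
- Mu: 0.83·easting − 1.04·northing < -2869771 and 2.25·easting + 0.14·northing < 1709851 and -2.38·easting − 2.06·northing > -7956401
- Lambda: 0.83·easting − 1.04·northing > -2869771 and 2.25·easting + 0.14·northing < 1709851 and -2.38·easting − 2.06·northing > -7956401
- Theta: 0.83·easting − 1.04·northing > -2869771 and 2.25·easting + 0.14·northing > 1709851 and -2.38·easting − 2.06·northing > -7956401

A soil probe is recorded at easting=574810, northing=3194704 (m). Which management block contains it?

0.83·574810 − 1.04·3194704 = -2845399.860, which is > -2869771
2.25·574810 + 0.14·3194704 = 1740581.060, which is > 1709851
-2.38·574810 − 2.06·3194704 = -7949138.040, which is > -7956401
This sign pattern matches Theta.

Theta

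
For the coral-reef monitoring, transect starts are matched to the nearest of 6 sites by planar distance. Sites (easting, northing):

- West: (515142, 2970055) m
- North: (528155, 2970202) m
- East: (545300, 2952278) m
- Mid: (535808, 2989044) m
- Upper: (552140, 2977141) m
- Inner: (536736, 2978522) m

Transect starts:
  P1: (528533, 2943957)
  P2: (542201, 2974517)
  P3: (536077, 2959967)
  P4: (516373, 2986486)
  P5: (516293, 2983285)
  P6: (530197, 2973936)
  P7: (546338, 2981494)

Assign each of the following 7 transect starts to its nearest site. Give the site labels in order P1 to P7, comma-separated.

P1 → East (d²=350371330.00)
P2 → Inner (d²=45906250.00)
P3 → East (d²=144184450.00)
P4 → West (d²=271493122.00)
P5 → West (d²=176357701.00)
P6 → North (d²=18112520.00)
P7 → Upper (d²=52611813.00)

East, Inner, East, West, West, North, Upper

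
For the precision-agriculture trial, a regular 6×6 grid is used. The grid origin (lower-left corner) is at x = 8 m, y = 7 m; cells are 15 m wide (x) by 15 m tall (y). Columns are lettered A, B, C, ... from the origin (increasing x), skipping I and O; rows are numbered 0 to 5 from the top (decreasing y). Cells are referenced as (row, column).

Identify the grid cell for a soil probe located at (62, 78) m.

(1, D)

Column index: ⌊(62 − 8) / 15⌋ = ⌊3.600⌋ = 3 → column D
Row offset from origin: ⌊(78 − 7) / 15⌋ = ⌊4.733⌋ = 4 → row 1 (counted from top)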